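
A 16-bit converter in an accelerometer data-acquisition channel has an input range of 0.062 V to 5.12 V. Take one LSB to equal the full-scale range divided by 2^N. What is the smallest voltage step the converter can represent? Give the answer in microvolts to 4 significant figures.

77.18 µV

Span: 5.12 V − (0.062 V) = 5.058 V.
2^16 = 65536 levels.
One LSB is 5.058 V / 65536 = 77.18 µV.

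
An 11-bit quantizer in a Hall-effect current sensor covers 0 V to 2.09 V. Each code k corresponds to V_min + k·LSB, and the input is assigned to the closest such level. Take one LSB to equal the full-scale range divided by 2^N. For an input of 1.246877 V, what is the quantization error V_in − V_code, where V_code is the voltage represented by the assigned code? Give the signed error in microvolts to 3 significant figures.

Range is 2.09 V. LSB = 2.09 V / 2^11 ≈ 1.021 mV.
(V_in − V_min)/LSB = (1.246877 − (0)) × 2048/2.09 = 1221.8201 → nearest code k = 1222.
V_code = 0 + (1222/2048) × 2.09 = 1.247060547 V.
V_in − V_code = 1.246877 − (1.247060547) = −184 µV.

−184 µV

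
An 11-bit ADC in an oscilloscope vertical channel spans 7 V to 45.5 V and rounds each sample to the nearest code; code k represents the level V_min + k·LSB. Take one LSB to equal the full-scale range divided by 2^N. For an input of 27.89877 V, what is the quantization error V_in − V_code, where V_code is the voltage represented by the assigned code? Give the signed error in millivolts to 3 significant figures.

−5.53 mV

Range = 45.5 − (7) = 38.5 V. LSB = 38.5 V / 2^11 ≈ 18.80 mV.
Position in LSBs: (27.89877 − (7)) × 2048/38.5 = 1111.7060; rounding gives k = 1112.
Reconstructed level: 7 + 1112 × 38.5/2048 V = 27.90429688 V.
Error = V_in − V_code = 27.89877 − (27.90429688) = −5.53 mV.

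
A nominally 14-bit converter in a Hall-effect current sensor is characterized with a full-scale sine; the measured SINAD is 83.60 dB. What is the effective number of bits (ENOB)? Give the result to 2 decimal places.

13.59 bits

ENOB = (83.60 − 1.76)/6.02 = 13.5947 bits.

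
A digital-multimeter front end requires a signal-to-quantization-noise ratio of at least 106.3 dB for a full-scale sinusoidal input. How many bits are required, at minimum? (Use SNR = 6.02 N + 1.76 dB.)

18 bits

Solving 6.02 N ≥ 106.3 − 1.76: N ≥ 17.365. Round up → N = 18.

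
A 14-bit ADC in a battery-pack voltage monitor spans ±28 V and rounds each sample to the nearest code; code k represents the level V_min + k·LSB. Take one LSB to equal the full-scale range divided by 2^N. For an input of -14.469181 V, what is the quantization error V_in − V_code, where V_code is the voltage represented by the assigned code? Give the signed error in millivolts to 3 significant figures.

Span: 28 V − (-28 V) = 56 V. LSB = 56 V / 2^14 ≈ 3.418 mV.
Position in LSBs: (-14.469181 − (-28)) × 16384/56 = 3958.7310; rounding gives k = 3959.
V_code = -28 + (3959/16384) × 56 = -14.468261719 V.
Error = V_in − V_code = -14.469181 − (-14.468261719) = −0.919 mV.

−0.919 mV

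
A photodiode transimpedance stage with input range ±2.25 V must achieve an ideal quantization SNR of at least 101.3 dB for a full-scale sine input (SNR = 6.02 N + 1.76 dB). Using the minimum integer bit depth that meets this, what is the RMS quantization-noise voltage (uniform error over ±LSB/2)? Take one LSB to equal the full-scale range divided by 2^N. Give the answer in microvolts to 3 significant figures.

The full-scale span is 2.25 − (-2.25) = 4.5 V.
Solving 6.02 N ≥ 101.3 − 1.76: N ≥ 16.535. Round up → N = 17.
One LSB is 4.5 V / 131072 = 34.332 µV.
V_rms = LSB/√12 = 9.91 µV.

9.91 µV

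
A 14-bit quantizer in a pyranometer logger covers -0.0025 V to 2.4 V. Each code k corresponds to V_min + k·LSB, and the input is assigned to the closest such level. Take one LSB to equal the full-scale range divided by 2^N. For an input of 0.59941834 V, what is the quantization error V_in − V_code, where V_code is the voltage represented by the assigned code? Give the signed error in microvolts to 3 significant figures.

The full-scale span is 2.4 − (-0.0025) = 2.4025 V. LSB = 2.4025 V / 2^14 ≈ 146.6 µV.
(0.59941834 − (-0.0025)) / LSB = 0.60191834 × 16384/2.4025 = 4104.8200. Nearest integer: k = 4105.
Reconstructed level: -0.0025 + 4105 × 2.4025/16384 V = 0.59944473267 V.
Error = V_in − V_code = 0.59941834 − (0.59944473267) = −26.4 µV.

−26.4 µV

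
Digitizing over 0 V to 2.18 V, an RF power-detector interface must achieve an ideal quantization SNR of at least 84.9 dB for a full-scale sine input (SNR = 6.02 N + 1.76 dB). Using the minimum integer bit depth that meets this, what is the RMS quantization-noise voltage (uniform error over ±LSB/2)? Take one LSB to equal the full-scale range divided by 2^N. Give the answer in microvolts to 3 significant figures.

Span = 2.18 V.
Solving 6.02 N ≥ 84.9 − 1.76: N ≥ 13.811. Round up → N = 14.
LSB = 2.18 V ÷ 2^14 = 2.18/16384 V = 133.06 µV.
V_rms = LSB/√12 = 38.4 µV.

38.4 µV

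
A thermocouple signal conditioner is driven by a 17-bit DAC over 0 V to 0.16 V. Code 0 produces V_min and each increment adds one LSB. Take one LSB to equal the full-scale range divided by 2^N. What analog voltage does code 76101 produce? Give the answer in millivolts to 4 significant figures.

Range is 0.16 V. LSB = 0.16 V / 2^17.
V_out = 0 + 76101 × (0.16/131072) V
      = 0 + 0.0928967 = 0.0928967 V.

92.90 mV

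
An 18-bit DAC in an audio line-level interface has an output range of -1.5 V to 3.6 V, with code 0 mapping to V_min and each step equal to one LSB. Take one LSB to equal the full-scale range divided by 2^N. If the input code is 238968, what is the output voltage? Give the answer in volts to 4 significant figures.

3.149 V

Range = 3.6 − (-1.5) = 5.1 V. LSB = 5.1 V / 2^18.
V_out = V_min + code × LSB = -1.5 V + 238968 × 5.1 V / 262144
      = -1.5 + 4.64911 = 3.14911 V.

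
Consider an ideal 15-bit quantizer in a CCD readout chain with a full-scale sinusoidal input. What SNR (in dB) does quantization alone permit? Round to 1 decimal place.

For an ideal N-bit converter with full-scale sine input, SNR = 6.02 N + 1.76 dB. SNR = 6.02 × 15 + 1.76 = 90.30 + 1.76 = 92.06 dB.

92.1 dB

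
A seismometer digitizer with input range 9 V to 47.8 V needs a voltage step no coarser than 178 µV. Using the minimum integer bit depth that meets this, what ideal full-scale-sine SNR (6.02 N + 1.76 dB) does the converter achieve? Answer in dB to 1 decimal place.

Span: 47.8 V − (9 V) = 38.8 V.
Required number of levels: 38.8/178 µV = 217980; smallest N with 2^N ≥ that is 18.
Ideal SNR at N = 18: 6.02·18 + 1.76 = 110.1 dB.

110.1 dB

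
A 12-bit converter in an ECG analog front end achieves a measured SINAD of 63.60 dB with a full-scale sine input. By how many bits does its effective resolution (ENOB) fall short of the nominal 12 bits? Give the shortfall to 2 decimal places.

Effective bits = (63.60 − 1.76)/6.02 = 10.2724.
Shortfall = 12 − 10.2724 = 1.7276 bits.

1.73 bits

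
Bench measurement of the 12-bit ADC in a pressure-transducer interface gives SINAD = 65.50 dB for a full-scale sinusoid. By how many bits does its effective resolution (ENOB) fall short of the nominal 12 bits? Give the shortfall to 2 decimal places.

1.41 bits

Effective bits = (65.50 − 1.76)/6.02 = 10.5880.
12 − 10.5880 = 1.41 bits below nominal.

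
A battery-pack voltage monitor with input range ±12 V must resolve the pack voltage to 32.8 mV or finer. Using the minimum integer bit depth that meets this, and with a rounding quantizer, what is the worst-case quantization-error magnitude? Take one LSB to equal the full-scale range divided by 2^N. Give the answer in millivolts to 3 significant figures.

Span: 12 V − (-12 V) = 24 V.
Levels needed ≥ 24/32.8 mV = 731.7. 2^10 = 1024 suffices, so N_min = 10.
Step size = 24/1024 V = 23.438 mV.
|e|_max = LSB/2 = 11.7 mV.

11.7 mV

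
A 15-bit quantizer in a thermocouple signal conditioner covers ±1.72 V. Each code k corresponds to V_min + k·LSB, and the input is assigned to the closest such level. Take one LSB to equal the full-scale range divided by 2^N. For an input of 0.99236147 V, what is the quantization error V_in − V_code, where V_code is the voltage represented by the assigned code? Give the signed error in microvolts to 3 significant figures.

−18.9 µV

Span: 1.72 V − (-1.72 V) = 3.44 V. LSB = 3.44 V / 2^15 ≈ 105.0 µV.
(0.99236147 − (-1.72)) / LSB = 2.71236147 × 32768/3.44 = 25836.8200. Nearest integer: k = 25837.
V_code = V_min + k × range/2^15 = -1.72 + 25837 × 3.44/32768 = 0.99238037109 V.
e = 0.99236147 − (0.99238037109) = −18.9 µV.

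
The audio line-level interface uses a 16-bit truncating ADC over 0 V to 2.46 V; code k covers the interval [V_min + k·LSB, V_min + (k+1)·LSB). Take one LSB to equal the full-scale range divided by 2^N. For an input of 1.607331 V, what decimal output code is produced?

Span = 2.46 V. LSB = 2.46 V / 2^16 ≈ 37.54 µV.
V_in − V_min = 1.607331 − (0) = 1.607331 V.
Divide by LSB: 1.607331 × 65536/2.46 = 42820.3433.
Truncating gives code 42820.

42820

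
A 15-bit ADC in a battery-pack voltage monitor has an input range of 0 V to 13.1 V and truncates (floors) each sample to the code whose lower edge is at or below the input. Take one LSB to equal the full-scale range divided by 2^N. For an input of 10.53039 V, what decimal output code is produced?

Range is 13.1 V. LSB = 13.1 V / 2^15 ≈ 399.8 µV.
V_in − V_min = 10.53039 − (0) = 10.53039 V.
Divide by LSB: 10.53039 × 32768/13.1 = 26340.4442.
Truncating gives code 26340.

26340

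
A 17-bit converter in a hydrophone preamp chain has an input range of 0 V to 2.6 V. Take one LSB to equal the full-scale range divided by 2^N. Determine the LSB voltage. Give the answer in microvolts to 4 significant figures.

V_FS = 2.6 V.
Number of codes = 2^17 = 131072.
One LSB is 2.6 V / 131072 = 19.84 µV.

19.84 µV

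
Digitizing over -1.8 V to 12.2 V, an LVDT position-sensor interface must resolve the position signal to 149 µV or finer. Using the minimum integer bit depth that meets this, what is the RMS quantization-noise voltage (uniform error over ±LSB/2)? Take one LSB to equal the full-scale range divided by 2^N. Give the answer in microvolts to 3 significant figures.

30.8 µV

Range = 12.2 − (-1.8) = 14 V.
Need 2^N ≥ 14 V / 149 µV = 93960 → N_min = 17.
Step size = 14/131072 V = 106.81 µV.
RMS noise = LSB/√12 = 30.8 µV.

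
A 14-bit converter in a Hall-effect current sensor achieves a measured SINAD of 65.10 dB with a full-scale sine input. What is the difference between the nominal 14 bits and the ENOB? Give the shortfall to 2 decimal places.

3.48 bits

ENOB = (SINAD − 1.76)/6.02 = (65.10 − 1.76)/6.02 = 10.5216 bits.
14 − 10.5216 = 3.48 bits below nominal.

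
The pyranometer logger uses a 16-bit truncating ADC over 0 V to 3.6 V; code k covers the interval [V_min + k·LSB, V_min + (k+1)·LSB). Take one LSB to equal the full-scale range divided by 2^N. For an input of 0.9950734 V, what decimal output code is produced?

Range is 3.6 V. LSB = 3.6 V / 2^16 ≈ 54.93 µV.
(V_in − V_min) × 2^16/range = (0.9950734 − (0)) × 65536/3.6 = 18114.758.
Floor → code = 18114.

18114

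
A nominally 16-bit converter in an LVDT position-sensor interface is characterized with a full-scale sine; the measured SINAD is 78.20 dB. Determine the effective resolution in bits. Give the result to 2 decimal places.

(78.20 − 1.76) / 6.02 = 76.44/6.02 = 12.6977 effective bits.

12.70 bits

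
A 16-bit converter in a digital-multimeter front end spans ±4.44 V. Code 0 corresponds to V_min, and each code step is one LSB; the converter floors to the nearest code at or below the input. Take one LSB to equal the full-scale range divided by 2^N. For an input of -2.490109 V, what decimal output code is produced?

14390

Range = 4.44 − (-4.44) = 8.88 V. LSB = 8.88 V / 2^16 ≈ 135.5 µV.
V_in − V_min = -2.490109 − (-4.44) = 1.949891 V.
Divide by LSB: 1.949891 × 65536/8.88 = 14390.5469.
Truncating gives code 14390.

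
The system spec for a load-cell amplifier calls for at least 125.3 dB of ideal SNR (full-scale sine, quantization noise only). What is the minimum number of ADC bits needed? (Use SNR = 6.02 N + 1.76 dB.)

21 bits

6.02 N + 1.76 ≥ 125.3 gives N ≥ 20.522, so the minimum integer is 21.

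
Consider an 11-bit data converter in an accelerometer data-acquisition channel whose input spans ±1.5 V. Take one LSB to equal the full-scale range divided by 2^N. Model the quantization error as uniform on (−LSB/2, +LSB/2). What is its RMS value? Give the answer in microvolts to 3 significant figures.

Full-scale range = 1.5 V − (-1.5 V) = 3 V.
LSB = 3 V ÷ 2^11 = 3/2048 V = 1.4648 mV.
For a uniform distribution on [−LSB/2, +LSB/2], V_rms = LSB/√12 = 1.4648 mV/3.4641 = 423 µV.

423 µV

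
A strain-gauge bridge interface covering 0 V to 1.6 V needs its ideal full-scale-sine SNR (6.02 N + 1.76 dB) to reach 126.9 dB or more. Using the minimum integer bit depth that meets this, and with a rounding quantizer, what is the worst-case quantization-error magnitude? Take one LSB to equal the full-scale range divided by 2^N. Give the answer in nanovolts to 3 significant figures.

Full-scale range = 1.6 V.
Solving 6.02 N ≥ 126.9 − 1.76: N ≥ 20.787. Round up → N = 21.
Step size = 1.6/2097152 V = 0.76294 µV.
|e|_max = LSB/2 = 381 nV.

381 nV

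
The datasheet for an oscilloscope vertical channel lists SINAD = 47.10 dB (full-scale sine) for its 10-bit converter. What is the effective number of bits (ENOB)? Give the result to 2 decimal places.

7.53 bits

Inverting SNR = 6.02 N + 1.76: N_eff = (47.10 − 1.76)/6.02 = 7.5316.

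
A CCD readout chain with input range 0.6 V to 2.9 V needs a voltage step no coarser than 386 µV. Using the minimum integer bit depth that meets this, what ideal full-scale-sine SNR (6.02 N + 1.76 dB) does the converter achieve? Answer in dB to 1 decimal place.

Full-scale range = 2.9 V − (0.6 V) = 2.3 V.
Levels needed ≥ 2.3/386 µV = 5959. 2^13 = 8192 suffices, so N_min = 13.
Ideal SNR at N = 13: 6.02·13 + 1.76 = 80.0 dB.

80.0 dB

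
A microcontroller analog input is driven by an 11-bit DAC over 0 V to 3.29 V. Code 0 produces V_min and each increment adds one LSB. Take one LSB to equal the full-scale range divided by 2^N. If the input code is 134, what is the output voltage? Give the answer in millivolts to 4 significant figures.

215.3 mV

Range is 3.29 V. LSB = 3.29 V / 2^11.
Output = V_min + (134/2048) × range = 0 + 0.0654297 × 3.29 V
      = 0 V + 0.215264 V = 0.215264 V.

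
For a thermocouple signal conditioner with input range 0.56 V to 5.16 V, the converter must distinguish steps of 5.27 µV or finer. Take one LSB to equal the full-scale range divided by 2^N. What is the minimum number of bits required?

20 bits

The full-scale span is 5.16 − (0.56) = 4.6 V.
Required number of levels: 4.6/5.27 µV = 872870; smallest N with 2^N ≥ that is 20.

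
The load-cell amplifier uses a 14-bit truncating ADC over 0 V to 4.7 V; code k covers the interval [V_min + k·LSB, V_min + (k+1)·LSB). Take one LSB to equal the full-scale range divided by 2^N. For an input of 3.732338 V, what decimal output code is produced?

V_FS = 4.7 V. LSB = 4.7 V / 2^14 ≈ 286.9 µV.
V_in − V_min = 3.732338 − (0) = 3.732338 V.
Divide by LSB: 3.732338 × 16384/4.7 = 13010.7714.
Truncating gives code 13010.

13010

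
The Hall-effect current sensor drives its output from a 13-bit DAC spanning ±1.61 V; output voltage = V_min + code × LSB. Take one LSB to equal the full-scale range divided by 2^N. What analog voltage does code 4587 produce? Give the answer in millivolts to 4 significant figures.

193.0 mV

Range = 1.61 − (-1.61) = 3.22 V. LSB = 3.22 V / 2^13.
Output = V_min + (4587/8192) × range = -1.61 + 0.559937 × 3.22 V
      = -1.61 V + 1.80300 V = 0.192996 V.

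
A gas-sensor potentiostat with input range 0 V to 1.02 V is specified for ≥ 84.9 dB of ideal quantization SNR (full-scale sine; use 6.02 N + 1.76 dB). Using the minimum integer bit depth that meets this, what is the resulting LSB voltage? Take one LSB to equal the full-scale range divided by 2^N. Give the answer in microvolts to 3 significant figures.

62.3 µV

Full-scale range = 1.02 V.
Solving 6.02 N ≥ 84.9 − 1.76: N ≥ 13.811. Round up → N = 14.
Step size = 1.02/16384 V = 62.3 µV.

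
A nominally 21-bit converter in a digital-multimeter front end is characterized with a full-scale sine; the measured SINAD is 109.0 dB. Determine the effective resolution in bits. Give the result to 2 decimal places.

17.81 bits

ENOB = (109.0 − 1.76)/6.02 = 17.8140 bits.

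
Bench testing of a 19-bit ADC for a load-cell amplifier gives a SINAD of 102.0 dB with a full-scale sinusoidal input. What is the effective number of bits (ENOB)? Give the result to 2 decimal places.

16.65 bits

ENOB = (SINAD − 1.76) / 6.02 = (102.0 − 1.76) / 6.02 = 100.24 / 6.02 = 16.6512.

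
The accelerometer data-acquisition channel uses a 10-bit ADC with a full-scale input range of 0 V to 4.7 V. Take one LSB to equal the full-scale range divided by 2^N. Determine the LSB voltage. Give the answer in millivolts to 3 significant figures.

4.59 mV

Full-scale range = 4.7 V.
2^10 = 1024 levels.
One LSB is 4.7 V / 1024 = 4.59 mV.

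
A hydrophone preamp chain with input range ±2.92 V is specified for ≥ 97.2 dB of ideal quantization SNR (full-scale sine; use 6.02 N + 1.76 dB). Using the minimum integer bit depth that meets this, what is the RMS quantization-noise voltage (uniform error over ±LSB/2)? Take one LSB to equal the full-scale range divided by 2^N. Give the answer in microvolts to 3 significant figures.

25.7 µV

Range = 2.92 − (-2.92) = 5.84 V.
Required N = ⌈(97.2 − 1.76)/6.02⌉ = ⌈15.854⌉ = 16.
LSB = 5.84 V ÷ 2^16 = 5.84/65536 V = 89.111 µV.
σ_q = LSB/√12 = 89.111 µV/3.4641 = 25.7 µV.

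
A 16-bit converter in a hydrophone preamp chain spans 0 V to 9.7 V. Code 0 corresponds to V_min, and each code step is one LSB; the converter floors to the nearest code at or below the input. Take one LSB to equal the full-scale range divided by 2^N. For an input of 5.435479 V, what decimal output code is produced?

36723

Span = 9.7 V. LSB = 9.7 V / 2^16 ≈ 148.0 µV.
code = ⌊(V_in − V_min)/LSB⌋ = ⌊(V_in − V_min) × 2^16 / range⌋
     = ⌊(5.435479 − (0)) × 65536 / 9.7⌋ = ⌊5.435479 × 65536/9.7⌋
     = ⌊36723.665⌋ = 36723.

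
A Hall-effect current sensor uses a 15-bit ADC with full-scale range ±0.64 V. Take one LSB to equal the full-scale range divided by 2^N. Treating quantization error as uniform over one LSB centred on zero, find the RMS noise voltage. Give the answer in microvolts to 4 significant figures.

11.28 µV

Span: 0.64 V − (-0.64 V) = 1.28 V.
One LSB is 1.28 V / 32768 = 39.0625 µV.
σ_q = LSB/√12 = 39.0625 µV/3.4641 = 11.28 µV.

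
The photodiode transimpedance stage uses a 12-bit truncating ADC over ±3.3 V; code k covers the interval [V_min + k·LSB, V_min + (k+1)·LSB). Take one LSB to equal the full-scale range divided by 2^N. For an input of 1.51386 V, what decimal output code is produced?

Span: 3.3 V − (-3.3 V) = 6.6 V. LSB = 6.6 V / 2^12 ≈ 1.611 mV.
V_in − V_min = 1.51386 − (-3.3) = 4.81386 V.
Divide by LSB: 4.81386 × 4096/6.6 = 2987.5107.
Truncating gives code 2987.

2987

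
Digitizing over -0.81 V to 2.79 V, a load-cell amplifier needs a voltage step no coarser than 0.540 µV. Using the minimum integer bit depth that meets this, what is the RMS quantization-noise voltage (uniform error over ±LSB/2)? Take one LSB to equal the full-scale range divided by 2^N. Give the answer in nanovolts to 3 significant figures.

Span: 2.79 V − (-0.81 V) = 3.6 V.
Required number of levels: 3.6/0.540 µV = 6.6667e6; smallest N with 2^N ≥ that is 23.
One LSB is 3.6 V / 8388608 = 429.15 nV.
σ_q = LSB/√12 = 429.15 nV/3.4641 = 124 nV.

124 nV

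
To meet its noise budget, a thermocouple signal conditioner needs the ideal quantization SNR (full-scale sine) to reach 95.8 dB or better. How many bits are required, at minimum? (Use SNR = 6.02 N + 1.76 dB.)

Solving 6.02 N ≥ 95.8 − 1.76: N ≥ 15.621. Round up → N = 16.

16 bits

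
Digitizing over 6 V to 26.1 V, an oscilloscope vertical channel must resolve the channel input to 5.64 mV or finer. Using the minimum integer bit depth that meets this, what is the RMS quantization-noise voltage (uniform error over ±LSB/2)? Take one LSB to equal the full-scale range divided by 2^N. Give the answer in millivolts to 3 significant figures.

Span: 26.1 V − (6 V) = 20.1 V.
20.1 V / 5.64 mV = 3564. Since 2^11 = 2048 and 2^12 = 4096, N = 12.
One LSB is 20.1 V / 4096 = 4.9072 mV.
RMS noise = LSB/√12 = 1.42 mV.

1.42 mV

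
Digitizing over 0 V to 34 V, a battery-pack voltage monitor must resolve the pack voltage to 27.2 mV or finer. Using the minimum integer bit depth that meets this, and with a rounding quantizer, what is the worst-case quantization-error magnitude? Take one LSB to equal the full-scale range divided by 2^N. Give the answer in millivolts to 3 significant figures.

8.30 mV

Full-scale range = 34 V.
Need 2^N ≥ 34 V / 27.2 mV = 1250 → N_min = 11.
LSB = 34 V ÷ 2^11 = 34/2048 V = 16.602 mV.
|e|_max = LSB/2 = 8.30 mV.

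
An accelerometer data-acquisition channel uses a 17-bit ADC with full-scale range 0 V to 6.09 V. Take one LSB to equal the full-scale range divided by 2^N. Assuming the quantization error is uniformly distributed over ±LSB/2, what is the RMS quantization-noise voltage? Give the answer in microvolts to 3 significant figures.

13.4 µV

V_FS = 6.09 V.
LSB = 6.09 V / 2^17 = 46.463 µV.
V_rms = LSB/√12 = 46.463 µV / √12 = 13.4 µV.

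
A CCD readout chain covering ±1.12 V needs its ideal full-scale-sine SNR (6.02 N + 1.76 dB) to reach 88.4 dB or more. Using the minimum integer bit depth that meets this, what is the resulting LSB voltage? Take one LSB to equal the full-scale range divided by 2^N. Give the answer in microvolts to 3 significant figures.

Span: 1.12 V − (-1.12 V) = 2.24 V.
Solving 6.02 N ≥ 88.4 − 1.76: N ≥ 14.392. Round up → N = 15.
LSB = 2.24 V / 2^15 = 68.4 µV.

68.4 µV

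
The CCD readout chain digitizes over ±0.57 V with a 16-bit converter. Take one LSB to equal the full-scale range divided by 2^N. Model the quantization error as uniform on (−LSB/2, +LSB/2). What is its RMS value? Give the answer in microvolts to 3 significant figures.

Full-scale range = 0.57 V − (-0.57 V) = 1.14 V.
Step size = 1.14/65536 V = 17.395 µV.
V_rms = LSB/√12 = 17.395 µV / √12 = 5.02 µV.

5.02 µV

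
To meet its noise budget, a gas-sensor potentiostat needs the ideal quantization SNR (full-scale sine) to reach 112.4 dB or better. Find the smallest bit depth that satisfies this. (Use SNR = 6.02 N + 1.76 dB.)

19 bits

Solving 6.02 N ≥ 112.4 − 1.76: N ≥ 18.379. Round up → N = 19.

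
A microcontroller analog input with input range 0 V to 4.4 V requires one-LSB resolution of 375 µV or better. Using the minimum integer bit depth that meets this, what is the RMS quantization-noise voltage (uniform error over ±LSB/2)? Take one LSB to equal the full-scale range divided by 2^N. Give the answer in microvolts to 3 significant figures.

77.5 µV

Span = 4.4 V.
Need 2^N ≥ 4.4 V / 375 µV = 11730 → N_min = 14.
Step size = 4.4/16384 V = 268.55 µV.
RMS noise = LSB/√12 = 77.5 µV.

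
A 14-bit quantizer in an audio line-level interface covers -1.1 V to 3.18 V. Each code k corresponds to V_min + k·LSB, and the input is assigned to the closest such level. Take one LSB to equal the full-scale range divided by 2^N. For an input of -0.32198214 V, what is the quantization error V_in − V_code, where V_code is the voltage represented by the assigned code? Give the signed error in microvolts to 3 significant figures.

Span: 3.18 V − (-1.1 V) = 4.28 V. LSB = 4.28 V / 2^14 ≈ 261.2 µV.
Position in LSBs: (-0.32198214 − (-1.1)) × 16384/4.28 = 2978.2815; rounding gives k = 2978.
Reconstructed level: -1.1 + 2978 × 4.28/16384 V = -0.32205566406 V.
Error = V_in − V_code = -0.32198214 − (-0.32205566406) = +73.5 µV.

+73.5 µV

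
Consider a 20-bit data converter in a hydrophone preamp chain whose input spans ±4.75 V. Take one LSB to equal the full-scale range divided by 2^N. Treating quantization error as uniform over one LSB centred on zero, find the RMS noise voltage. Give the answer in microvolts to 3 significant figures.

Range = 4.75 − (-4.75) = 9.5 V.
LSB = 9.5 V ÷ 2^20 = 9.5/1048576 V = 9.0599 µV.
σ_q = LSB/√12 = 9.0599 µV/3.4641 = 2.62 µV.

2.62 µV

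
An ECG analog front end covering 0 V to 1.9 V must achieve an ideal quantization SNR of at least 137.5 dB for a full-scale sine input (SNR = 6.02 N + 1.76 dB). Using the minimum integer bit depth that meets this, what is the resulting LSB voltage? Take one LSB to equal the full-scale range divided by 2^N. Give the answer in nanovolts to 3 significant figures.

Range is 1.9 V.
Solving 6.02 N ≥ 137.5 − 1.76: N ≥ 22.548. Round up → N = 23.
Step size = 1.9/8388608 V = 226 nV.

226 nV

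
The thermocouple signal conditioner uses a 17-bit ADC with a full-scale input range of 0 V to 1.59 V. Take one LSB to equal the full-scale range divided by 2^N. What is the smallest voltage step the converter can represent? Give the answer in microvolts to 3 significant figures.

12.1 µV

Range is 1.59 V.
There are 2^17 = 131072 steps.
One LSB is 1.59 V / 131072 = 12.1 µV.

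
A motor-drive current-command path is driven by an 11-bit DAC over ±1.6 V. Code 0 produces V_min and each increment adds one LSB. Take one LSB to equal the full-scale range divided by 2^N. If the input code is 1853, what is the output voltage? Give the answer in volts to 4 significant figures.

Range = 1.6 − (-1.6) = 3.2 V. LSB = 3.2 V / 2^11.
V_out = -1.6 + 1853 × (3.2/2048) V
      = -1.6 V + 2.89531 V = 1.29531 V.

1.295 V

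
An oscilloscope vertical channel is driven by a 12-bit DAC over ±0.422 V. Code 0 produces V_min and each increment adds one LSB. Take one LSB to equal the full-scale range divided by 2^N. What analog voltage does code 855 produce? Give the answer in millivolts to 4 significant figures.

Full-scale range = 0.422 V − (-0.422 V) = 0.844 V. LSB = 0.844 V / 2^12.
V_out = -0.422 + 855 × (0.844/4096) V
      = -0.422 + 0.176177 = -0.245823 V.

-245.8 mV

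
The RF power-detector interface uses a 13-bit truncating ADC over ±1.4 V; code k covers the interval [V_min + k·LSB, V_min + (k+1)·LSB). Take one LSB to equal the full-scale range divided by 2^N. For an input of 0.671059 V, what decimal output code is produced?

The full-scale span is 1.4 − (-1.4) = 2.8 V. LSB = 2.8 V / 2^13 ≈ 341.8 µV.
V_in − V_min = 0.671059 − (-1.4) = 2.071059 V.
Divide by LSB: 2.071059 × 8192/2.8 = 6059.3269.
Truncating gives code 6059.

6059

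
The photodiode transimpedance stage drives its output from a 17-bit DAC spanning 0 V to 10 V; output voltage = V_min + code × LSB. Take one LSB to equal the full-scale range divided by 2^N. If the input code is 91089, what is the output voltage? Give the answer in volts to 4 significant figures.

6.950 V

Full-scale range = 10 V. LSB = 10 V / 2^17.
V_out = 0 + 91089 × (10/131072) V
      = 0 + 6.94954 = 6.94954 V.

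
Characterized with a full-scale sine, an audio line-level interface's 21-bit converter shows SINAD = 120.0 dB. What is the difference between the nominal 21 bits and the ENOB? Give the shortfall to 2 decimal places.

1.36 bits

ENOB = (SINAD − 1.76)/6.02 = (120.0 − 1.76)/6.02 = 19.6412 bits.
Lost resolution: 21 − 19.6412 = 1.3588 bits.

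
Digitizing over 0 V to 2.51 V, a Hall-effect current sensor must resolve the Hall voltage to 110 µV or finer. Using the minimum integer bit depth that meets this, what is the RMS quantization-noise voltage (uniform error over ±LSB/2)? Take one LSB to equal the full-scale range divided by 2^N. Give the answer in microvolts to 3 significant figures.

22.1 µV

Full-scale range = 2.51 V.
Need 2^N ≥ 2.51 V / 110 µV = 22820 → N_min = 15.
One LSB is 2.51 V / 32768 = 76.599 µV.
σ_q = LSB/√12 = 76.599 µV/3.4641 = 22.1 µV.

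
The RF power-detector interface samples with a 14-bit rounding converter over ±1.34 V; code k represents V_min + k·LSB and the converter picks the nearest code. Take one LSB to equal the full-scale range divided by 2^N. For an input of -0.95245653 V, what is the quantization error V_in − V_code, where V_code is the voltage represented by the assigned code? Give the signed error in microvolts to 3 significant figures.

The full-scale span is 1.34 − (-1.34) = 2.68 V. LSB = 2.68 V / 2^14 ≈ 163.6 µV.
(-0.95245653 − (-1.34)) / LSB = 0.38754347 × 16384/2.68 = 2369.2210. Nearest integer: k = 2369.
V_code = -1.34 + (2369/16384) × 2.68 = -0.95249267578 V.
V_in − V_code = -0.95245653 − (-0.95249267578) = +36.1 µV.

+36.1 µV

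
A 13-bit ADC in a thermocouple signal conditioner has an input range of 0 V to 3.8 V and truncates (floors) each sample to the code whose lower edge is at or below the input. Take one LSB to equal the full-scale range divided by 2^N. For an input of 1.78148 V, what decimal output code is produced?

3840

Span = 3.8 V. LSB = 3.8 V / 2^13 ≈ 463.9 µV.
V_in − V_min = 1.78148 − (0) = 1.78148 V.
Divide by LSB: 1.78148 × 8192/3.8 = 3840.4958.
Truncating gives code 3840.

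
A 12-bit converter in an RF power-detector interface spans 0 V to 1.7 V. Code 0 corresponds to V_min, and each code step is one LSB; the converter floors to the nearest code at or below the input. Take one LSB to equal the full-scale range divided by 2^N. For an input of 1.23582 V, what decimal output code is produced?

Range is 1.7 V. LSB = 1.7 V / 2^12 ≈ 415.0 µV.
V_in − V_min = 1.23582 − (0) = 1.23582 V.
Divide by LSB: 1.23582 × 4096/1.7 = 2977.5992.
Truncating gives code 2977.

2977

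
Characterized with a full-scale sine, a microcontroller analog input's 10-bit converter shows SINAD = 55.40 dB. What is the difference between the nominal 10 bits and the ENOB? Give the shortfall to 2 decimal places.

ENOB = (SINAD − 1.76)/6.02 = (55.40 − 1.76)/6.02 = 8.9103 bits.
10 − 8.9103 = 1.09 bits below nominal.

1.09 bits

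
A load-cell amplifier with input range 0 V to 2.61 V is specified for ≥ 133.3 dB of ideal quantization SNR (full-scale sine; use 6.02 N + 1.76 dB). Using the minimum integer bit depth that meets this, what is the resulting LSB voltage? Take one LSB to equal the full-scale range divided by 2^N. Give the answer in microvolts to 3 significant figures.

0.622 µV

Range is 2.61 V.
6.02 N + 1.76 ≥ 133.3 gives N ≥ 21.850, so the minimum integer is 22.
One LSB is 2.61 V / 4194304 = 0.622 µV.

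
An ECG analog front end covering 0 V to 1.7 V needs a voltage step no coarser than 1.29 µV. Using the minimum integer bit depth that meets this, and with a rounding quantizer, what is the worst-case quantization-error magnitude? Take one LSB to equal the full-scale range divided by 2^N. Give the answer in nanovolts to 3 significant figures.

Range is 1.7 V.
1.7 V / 1.29 µV = 1.318e6. Since 2^20 = 1048576 and 2^21 = 2097152, N = 21.
One LSB is 1.7 V / 2097152 = 0.81062 µV.
|e|_max = LSB/2 = 405 nV.

405 nV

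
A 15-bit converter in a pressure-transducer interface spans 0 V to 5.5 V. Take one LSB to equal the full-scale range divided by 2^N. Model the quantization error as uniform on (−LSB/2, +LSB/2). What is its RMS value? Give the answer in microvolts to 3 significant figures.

48.5 µV

V_FS = 5.5 V.
One LSB is 5.5 V / 32768 = 167.85 µV.
RMS of a uniform error over width LSB is LSB/√12 = 48.5 µV.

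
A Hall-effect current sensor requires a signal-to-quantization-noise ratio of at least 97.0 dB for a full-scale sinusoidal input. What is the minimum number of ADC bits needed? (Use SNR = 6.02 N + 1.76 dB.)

16 bits

Solving 6.02 N ≥ 97.0 − 1.76: N ≥ 15.821. Round up → N = 16.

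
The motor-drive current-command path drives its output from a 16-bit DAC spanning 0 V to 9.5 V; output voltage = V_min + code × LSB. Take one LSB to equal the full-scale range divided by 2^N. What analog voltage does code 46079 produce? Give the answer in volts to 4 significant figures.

V_FS = 9.5 V. LSB = 9.5 V / 2^16.
Output = V_min + (46079/65536) × range = 0 + 0.703110 × 9.5 V
      = 0 V + 6.67954 V = 6.67954 V.

6.680 V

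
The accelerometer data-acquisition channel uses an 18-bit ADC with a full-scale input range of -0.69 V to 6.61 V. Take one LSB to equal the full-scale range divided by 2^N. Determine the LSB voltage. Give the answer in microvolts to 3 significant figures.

27.8 µV

The full-scale span is 6.61 − (-0.69) = 7.3 V.
There are 2^18 = 262144 steps.
One LSB is 7.3 V / 262144 = 27.8 µV.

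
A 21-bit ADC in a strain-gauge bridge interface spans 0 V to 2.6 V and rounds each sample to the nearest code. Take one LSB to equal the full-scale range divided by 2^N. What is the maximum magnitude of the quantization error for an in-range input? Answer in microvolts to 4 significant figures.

Span = 2.6 V.
Step size = 2.6/2097152 V = 1.23978 µV.
A rounding quantizer has |error| ≤ LSB/2 = 0.6199 µV.

0.6199 µV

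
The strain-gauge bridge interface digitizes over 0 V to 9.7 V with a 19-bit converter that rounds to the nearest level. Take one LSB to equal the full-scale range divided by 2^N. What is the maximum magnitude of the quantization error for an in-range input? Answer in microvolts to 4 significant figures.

Span = 9.7 V.
LSB = 9.7 V ÷ 2^19 = 9.7/524288 V = 18.5013 µV.
A rounding quantizer has |error| ≤ LSB/2 = 9.251 µV.

9.251 µV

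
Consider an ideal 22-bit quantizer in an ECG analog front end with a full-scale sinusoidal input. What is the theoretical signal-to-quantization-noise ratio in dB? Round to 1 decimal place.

SNR = 6.02·22 + 1.76 = 134.20 dB.

134.2 dB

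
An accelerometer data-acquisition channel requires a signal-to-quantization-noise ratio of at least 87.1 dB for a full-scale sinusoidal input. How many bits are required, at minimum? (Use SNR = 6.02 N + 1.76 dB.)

15 bits

N ≥ (87.1 − 1.76)/6.02 = 14.176 → N_min = 15.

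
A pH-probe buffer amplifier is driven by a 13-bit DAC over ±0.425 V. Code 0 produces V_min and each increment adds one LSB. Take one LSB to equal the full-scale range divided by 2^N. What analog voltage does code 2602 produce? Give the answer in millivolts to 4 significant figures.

The full-scale span is 0.425 − (-0.425) = 0.85 V. LSB = 0.85 V / 2^13.
V_out = -0.425 + 2602 × (0.85/8192) V
      = -0.425 + 0.269983 = -0.155017 V.

-155.0 mV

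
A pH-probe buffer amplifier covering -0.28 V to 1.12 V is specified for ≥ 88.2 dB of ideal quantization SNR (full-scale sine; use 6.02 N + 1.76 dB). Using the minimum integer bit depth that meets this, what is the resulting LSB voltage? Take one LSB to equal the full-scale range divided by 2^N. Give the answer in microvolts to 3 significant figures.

Span: 1.12 V − (-0.28 V) = 1.4 V.
Solving 6.02 N ≥ 88.2 − 1.76: N ≥ 14.359. Round up → N = 15.
LSB = 1.4 V ÷ 2^15 = 1.4/32768 V = 42.7 µV.

42.7 µV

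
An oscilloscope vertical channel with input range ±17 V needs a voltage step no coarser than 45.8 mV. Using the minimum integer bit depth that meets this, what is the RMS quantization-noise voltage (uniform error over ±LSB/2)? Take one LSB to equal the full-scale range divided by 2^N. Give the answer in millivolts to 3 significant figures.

The full-scale span is 17 − (-17) = 34 V.
Need 2^N ≥ 34 V / 45.8 mV = 742.4 → N_min = 10.
One LSB is 34 V / 1024 = 33.203 mV.
V_rms = LSB/√12 = 9.58 mV.

9.58 mV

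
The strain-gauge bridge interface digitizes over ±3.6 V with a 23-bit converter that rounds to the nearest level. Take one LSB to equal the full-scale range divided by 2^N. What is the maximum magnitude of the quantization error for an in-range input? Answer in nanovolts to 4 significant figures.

429.2 nV

Full-scale range = 3.6 V − (-3.6 V) = 7.2 V.
LSB = 7.2 V / 2^23 = 0.858307 µV.
A rounding quantizer has |error| ≤ LSB/2 = 429.2 nV.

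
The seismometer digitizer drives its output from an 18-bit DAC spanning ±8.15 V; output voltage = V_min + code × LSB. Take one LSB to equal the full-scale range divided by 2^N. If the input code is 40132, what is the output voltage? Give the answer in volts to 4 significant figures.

The full-scale span is 8.15 − (-8.15) = 16.3 V. LSB = 16.3 V / 2^18.
V_out = -8.15 + 40132 × (16.3/262144) V
      = -8.15 V + 2.49539 V = -5.65461 V.

-5.655 V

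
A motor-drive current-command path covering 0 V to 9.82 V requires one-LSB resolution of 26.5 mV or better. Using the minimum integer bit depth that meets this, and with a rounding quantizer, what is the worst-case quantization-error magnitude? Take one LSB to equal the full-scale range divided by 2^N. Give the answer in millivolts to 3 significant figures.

V_FS = 9.82 V.
9.82 V / 26.5 mV = 370.6. Since 2^8 = 256 and 2^9 = 512, N = 9.
LSB = 9.82 V ÷ 2^9 = 9.82/512 V = 19.180 mV.
Max error for round-to-nearest is LSB/2 = 9.59 mV.

9.59 mV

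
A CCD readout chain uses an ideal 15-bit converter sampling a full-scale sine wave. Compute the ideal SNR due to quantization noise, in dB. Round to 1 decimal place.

6.02(15) + 1.76 = 90.30 + 1.76 = 92.06 dB.

92.1 dB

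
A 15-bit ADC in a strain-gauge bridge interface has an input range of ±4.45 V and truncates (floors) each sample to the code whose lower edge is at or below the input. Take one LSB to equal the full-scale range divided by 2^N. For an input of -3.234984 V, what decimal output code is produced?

The full-scale span is 4.45 − (-4.45) = 8.9 V. LSB = 8.9 V / 2^15 ≈ 271.6 µV.
code = ⌊(V_in − V_min)/LSB⌋ = ⌊(V_in − V_min) × 2^15 / range⌋
     = ⌊(-3.234984 − (-4.45)) × 32768 / 8.9⌋ = ⌊1.215016 × 32768/8.9⌋
     = ⌊4473.443⌋ = 4473.

4473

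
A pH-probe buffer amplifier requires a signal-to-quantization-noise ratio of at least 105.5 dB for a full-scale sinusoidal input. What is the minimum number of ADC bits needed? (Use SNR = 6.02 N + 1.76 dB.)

18 bits

Solving 6.02 N ≥ 105.5 − 1.76: N ≥ 17.233. Round up → N = 18.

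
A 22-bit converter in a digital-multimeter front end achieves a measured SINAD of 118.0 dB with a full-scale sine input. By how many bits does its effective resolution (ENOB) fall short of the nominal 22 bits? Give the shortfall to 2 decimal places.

ENOB = (SINAD − 1.76)/6.02 = (118.0 − 1.76)/6.02 = 19.3090 bits.
22 − 19.3090 = 2.69 bits below nominal.

2.69 bits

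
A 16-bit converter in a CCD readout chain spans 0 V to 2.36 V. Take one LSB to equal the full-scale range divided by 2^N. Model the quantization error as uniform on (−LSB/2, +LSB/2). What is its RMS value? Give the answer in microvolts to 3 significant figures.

V_FS = 2.36 V.
Step size = 2.36/65536 V = 36.011 µV.
V_rms = LSB/√12 = 36.011 µV / √12 = 10.4 µV.

10.4 µV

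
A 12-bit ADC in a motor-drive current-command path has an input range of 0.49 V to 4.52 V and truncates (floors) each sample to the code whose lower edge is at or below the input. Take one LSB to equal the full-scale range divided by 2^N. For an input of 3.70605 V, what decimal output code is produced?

3268

Full-scale range = 4.52 V − (0.49 V) = 4.03 V. LSB = 4.03 V / 2^12 ≈ 0.9839 mV.
(V_in − V_min) × 2^12/range = (3.70605 − (0.49)) × 4096/4.03 = 3268.720.
Floor → code = 3268.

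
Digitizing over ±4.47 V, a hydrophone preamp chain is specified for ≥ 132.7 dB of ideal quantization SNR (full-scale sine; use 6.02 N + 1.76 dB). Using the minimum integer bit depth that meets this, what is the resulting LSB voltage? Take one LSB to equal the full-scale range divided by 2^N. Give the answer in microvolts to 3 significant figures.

2.13 µV

Span: 4.47 V − (-4.47 V) = 8.94 V.
Required N = ⌈(132.7 − 1.76)/6.02⌉ = ⌈21.751⌉ = 22.
LSB = 8.94 V ÷ 2^22 = 8.94/4194304 V = 2.13 µV.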